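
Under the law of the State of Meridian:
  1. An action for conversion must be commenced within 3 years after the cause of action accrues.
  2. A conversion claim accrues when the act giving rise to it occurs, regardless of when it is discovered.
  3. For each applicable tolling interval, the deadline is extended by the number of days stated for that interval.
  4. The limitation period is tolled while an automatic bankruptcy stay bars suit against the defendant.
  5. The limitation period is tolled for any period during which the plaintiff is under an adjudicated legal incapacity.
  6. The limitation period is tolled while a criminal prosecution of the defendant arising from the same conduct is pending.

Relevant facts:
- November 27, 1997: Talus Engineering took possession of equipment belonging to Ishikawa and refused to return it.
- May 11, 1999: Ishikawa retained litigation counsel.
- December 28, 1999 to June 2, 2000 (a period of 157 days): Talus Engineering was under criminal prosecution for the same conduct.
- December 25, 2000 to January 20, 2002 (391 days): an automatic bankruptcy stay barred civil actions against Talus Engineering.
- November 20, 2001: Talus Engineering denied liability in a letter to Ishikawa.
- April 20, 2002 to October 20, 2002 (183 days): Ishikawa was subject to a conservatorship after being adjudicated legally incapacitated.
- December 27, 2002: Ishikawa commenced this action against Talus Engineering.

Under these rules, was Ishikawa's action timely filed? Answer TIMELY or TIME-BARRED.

The limitation period began to run on November 27, 1997.
The untolled deadline — 3 years after November 27, 1997 — is November 27, 2000.
The period was tolled for 157 days by the pending criminal prosecution (December 28, 1999 to June 2, 2000), pushing the deadline to May 3, 2001.
The period was tolled for 391 days by the automatic bankruptcy stay (December 25, 2000 to January 20, 2002), pushing the deadline to May 29, 2002.
The plaintiff's legal incapacity from April 20, 2002 to October 20, 2002 tolled the period for 183 days, extending the deadline to November 28, 2002.
Nothing else in the chronology tolls or restarts the period.
Filing on December 27, 2002 missed the November 28, 2002 deadline — the action is time-barred.

TIME-BARRED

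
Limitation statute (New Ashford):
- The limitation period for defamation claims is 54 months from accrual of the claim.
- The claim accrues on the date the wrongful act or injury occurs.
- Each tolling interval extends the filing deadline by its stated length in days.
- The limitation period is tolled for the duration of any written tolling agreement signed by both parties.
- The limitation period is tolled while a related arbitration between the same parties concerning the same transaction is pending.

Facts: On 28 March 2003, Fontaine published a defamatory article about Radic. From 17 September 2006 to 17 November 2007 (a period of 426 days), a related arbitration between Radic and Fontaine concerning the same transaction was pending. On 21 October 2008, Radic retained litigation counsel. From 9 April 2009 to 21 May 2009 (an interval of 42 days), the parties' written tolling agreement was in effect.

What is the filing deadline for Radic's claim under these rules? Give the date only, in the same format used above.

The claim accrued on 28 March 2003, the date of the act.
The untolled deadline — 54 months after 28 March 2003 — is 28 September 2007.
Because the pending related arbitration ran from 17 September 2006 to 17 November 2007, the deadline is extended by 426 days to 27 November 2008.
By the time the written tolling agreement began on 9 April 2009, the limitation period had already expired on 27 November 2008; that interval cannot revive it.
The other events in the timeline have no effect on the limitation period under the stated rules.

27 November 2008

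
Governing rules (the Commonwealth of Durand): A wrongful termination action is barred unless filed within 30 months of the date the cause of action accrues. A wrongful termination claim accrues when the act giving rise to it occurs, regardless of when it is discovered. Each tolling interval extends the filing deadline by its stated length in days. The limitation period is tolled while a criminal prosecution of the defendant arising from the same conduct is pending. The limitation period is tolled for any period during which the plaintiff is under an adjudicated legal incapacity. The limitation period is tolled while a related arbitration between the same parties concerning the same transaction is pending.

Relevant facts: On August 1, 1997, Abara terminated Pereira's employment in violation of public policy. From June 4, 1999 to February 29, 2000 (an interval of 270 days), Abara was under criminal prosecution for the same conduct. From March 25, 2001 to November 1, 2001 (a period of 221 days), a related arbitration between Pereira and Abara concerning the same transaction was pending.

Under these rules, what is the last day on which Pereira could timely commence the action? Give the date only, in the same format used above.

October 28, 2000

The limitation period began to run on August 1, 1997.
Adding the 30 months base period to August 1, 1997 gives a deadline of February 1, 2000, before any tolling.
The period was tolled for 270 days by the pending criminal prosecution (June 4, 1999 to February 29, 2000), pushing the deadline to October 28, 2000.
The pending related arbitration starting March 25, 2001 came too late — the period had run on October 28, 2000 — and so does not extend the deadline.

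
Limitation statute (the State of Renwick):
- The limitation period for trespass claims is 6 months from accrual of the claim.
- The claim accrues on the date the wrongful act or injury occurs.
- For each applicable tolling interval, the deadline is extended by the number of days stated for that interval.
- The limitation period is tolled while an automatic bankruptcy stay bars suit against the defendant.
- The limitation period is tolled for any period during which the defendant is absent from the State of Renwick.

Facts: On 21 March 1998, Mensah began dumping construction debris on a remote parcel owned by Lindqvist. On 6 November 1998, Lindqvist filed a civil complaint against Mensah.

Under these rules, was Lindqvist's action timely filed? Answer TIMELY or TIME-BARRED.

The claim accrued on 21 March 1998, the date of the act.
The untolled deadline — 6 months after 21 March 1998 — is 21 September 1998.
Lindqvist filed on 6 November 1998, after the 21 September 1998 deadline, so the action is time-barred.

TIME-BARRED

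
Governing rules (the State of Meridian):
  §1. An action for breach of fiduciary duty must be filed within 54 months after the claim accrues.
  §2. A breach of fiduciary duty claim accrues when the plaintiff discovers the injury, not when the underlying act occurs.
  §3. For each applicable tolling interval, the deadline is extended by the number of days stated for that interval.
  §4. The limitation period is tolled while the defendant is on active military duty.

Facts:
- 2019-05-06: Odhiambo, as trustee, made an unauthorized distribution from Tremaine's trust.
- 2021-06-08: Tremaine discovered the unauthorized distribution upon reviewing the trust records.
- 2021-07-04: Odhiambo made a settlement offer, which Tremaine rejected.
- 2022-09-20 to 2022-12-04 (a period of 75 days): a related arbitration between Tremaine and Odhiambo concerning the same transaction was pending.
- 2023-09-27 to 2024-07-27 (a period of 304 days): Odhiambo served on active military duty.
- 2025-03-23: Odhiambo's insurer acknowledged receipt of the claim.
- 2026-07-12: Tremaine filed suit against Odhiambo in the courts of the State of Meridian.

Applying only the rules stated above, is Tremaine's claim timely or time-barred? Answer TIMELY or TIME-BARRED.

Accrual is tied to discovery, so the period began on 2021-06-08 rather than on 2019-05-06 when the act occurred.
54 months from 2021-06-08 is 2025-12-08.
Because the defendant's active military service ran from 2023-09-27 to 2024-07-27, the deadline is extended by 304 days to 2026-10-08.
No stated provision tolls the period for a pending arbitration, so the interval from 2022-09-20 to 2022-12-04 has no effect on the deadline.
The other events in the timeline have no effect on the limitation period under the stated rules.
The 2026-07-12 filing precedes the 2026-10-08 deadline; the claim is timely.

TIMELY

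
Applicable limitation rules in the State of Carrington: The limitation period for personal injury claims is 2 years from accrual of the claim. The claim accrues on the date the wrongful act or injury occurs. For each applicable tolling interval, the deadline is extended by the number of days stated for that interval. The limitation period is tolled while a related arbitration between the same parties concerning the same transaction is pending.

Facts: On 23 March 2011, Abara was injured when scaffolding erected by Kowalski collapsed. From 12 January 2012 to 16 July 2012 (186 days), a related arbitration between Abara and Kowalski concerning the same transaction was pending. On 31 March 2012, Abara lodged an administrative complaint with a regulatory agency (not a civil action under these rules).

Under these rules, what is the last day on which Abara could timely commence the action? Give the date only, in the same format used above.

The limitation period began to run on 23 March 2011.
Adding the 2 years base period to 23 March 2011 gives a deadline of 23 March 2013, before any tolling.
The period was tolled for 186 days by the pending related arbitration (12 January 2012 to 16 July 2012), pushing the deadline to 25 September 2013.
The other events in the timeline have no effect on the limitation period under the stated rules.

25 September 2013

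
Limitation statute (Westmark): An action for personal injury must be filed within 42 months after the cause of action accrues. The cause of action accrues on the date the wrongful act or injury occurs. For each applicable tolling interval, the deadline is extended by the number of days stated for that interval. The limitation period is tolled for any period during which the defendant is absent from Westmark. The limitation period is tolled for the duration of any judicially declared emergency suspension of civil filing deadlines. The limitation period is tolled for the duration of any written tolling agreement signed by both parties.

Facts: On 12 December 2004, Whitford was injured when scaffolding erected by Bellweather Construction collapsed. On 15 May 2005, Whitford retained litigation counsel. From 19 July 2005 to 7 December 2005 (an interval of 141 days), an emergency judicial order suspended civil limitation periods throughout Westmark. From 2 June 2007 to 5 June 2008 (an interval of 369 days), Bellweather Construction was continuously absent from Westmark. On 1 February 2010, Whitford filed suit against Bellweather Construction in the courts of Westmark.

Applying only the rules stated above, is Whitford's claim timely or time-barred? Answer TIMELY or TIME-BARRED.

TIME-BARRED

The limitation period began to run on 12 December 2004.
Adding the 42 months base period to 12 December 2004 gives a deadline of 12 June 2008, before any tolling.
Because the emergency suspension of filing deadlines ran from 19 July 2005 to 7 December 2005, the deadline is extended by 141 days to 31 October 2008.
The period was tolled for 369 days by the defendant's absence from the jurisdiction (2 June 2007 to 5 June 2008), pushing the deadline to 4 November 2009.
None of the other events listed affects the running of the period under the stated rules.
Whitford filed on 1 February 2010, after the 4 November 2009 deadline, so the action is time-barred.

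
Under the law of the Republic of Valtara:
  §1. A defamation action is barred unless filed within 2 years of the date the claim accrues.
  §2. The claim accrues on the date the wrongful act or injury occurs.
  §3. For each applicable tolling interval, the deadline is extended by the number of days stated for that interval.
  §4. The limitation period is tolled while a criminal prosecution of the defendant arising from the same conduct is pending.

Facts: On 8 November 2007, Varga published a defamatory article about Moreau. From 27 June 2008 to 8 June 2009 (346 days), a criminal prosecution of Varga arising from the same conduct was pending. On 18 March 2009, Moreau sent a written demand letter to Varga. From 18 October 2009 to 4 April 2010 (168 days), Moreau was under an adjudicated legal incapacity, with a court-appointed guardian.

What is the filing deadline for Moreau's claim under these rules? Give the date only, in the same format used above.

The limitation period began to run on 8 November 2007.
The untolled deadline — 2 years after 8 November 2007 — is 8 November 2009.
The period was tolled for 346 days by the pending criminal prosecution (27 June 2008 to 8 June 2009), pushing the deadline to 20 October 2010.
No stated provision tolls the period for the plaintiff's incapacity, so the interval from 18 October 2009 to 4 April 2010 has no effect on the deadline.
The other events in the timeline have no effect on the limitation period under the stated rules.

20 October 2010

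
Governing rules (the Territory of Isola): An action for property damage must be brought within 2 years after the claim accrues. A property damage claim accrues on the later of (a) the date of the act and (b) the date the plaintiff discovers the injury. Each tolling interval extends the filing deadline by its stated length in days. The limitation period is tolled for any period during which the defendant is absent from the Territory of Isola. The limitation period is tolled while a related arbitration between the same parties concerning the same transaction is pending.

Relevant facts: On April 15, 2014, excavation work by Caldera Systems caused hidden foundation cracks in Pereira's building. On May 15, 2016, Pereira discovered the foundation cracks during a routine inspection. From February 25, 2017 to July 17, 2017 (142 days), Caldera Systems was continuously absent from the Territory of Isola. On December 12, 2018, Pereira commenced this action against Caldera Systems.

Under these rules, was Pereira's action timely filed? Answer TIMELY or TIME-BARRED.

Because discovery on May 15, 2016 post-dates the April 15, 2014 act, accrual under the later-of rule falls on May 15, 2016.
2 years from May 15, 2016 is May 15, 2018.
Because the defendant's absence from the jurisdiction ran from February 25, 2017 to July 17, 2017, the deadline is extended by 142 days to October 4, 2018.
Pereira filed on December 12, 2018, after the October 4, 2018 deadline, so the action is time-barred.

TIME-BARRED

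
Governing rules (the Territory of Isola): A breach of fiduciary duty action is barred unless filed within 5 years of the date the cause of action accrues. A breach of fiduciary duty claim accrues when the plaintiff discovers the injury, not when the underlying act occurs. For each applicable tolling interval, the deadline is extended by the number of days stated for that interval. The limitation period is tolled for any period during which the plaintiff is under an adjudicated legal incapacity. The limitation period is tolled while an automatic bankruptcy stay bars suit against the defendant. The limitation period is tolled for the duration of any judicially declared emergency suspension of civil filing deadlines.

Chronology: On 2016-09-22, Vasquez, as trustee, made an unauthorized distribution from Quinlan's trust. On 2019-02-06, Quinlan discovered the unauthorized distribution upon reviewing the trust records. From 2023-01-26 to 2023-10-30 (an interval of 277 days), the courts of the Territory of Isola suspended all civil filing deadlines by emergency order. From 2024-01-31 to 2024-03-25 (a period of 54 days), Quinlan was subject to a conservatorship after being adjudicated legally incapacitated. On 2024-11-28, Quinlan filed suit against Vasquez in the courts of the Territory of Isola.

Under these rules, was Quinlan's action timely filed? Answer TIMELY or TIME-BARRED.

Under the discovery rule, the claim accrued on 2019-02-06, when Quinlan discovered the injury — not on the 2016-09-22 date of the underlying act.
Adding the 5 years base period to 2019-02-06 gives a deadline of 2024-02-06, before any tolling.
Because the emergency suspension of filing deadlines ran from 2023-01-26 to 2023-10-30, the deadline is extended by 277 days to 2024-11-09.
Because the plaintiff's legal incapacity ran from 2024-01-31 to 2024-03-25, the deadline is extended by 54 days to 2025-01-02.
Quinlan filed on 2024-11-28, before the 2025-01-02 deadline, so the action is timely.

TIMELY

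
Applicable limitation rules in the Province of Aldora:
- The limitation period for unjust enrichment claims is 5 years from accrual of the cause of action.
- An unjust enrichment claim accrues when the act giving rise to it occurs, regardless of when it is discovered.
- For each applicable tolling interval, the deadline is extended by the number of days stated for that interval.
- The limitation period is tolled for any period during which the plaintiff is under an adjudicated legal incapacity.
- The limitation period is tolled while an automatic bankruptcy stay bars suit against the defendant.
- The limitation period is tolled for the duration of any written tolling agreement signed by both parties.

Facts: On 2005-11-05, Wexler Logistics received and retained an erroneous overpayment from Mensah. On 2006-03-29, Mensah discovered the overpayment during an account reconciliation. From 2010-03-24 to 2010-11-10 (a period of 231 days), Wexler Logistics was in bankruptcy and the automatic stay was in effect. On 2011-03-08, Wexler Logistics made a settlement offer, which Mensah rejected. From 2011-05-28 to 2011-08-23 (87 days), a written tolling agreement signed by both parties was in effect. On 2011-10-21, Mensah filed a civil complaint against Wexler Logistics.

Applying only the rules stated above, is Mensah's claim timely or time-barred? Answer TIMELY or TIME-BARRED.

TIME-BARRED

Accrual is governed by the date of the act, so the period began to run on 2005-11-05; the later discovery on 2006-03-29 is irrelevant under the stated rule.
The untolled deadline — 5 years after 2005-11-05 — is 2010-11-05.
The automatic bankruptcy stay from 2010-03-24 to 2010-11-10 tolled the period for 231 days, extending the deadline to 2011-06-24.
The written tolling agreement from 2011-05-28 to 2011-08-23 tolled the period for 87 days, extending the deadline to 2011-09-19.
Nothing else in the chronology tolls or restarts the period.
Mensah filed on 2011-10-21, after the 2011-09-19 deadline, so the action is time-barred.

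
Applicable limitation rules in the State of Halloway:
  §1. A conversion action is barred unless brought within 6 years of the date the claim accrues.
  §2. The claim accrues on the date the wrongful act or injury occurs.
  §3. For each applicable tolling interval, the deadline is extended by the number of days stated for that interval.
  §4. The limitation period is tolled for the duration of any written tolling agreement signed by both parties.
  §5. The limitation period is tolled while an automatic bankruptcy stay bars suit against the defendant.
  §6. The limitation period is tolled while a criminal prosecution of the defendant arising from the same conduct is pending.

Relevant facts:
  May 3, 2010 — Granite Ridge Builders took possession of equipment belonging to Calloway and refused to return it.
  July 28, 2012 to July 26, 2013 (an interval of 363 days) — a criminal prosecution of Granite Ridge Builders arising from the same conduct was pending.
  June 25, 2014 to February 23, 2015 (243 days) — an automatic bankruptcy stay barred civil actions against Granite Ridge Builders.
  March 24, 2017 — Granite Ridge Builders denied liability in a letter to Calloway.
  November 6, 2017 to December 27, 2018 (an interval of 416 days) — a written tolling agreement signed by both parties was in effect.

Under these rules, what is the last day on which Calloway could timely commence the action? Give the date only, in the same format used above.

The claim accrued on May 3, 2010, the date of the act.
Adding the 6 years base period to May 3, 2010 gives a deadline of May 3, 2016, before any tolling.
Because the pending criminal prosecution ran from July 28, 2012 to July 26, 2013, the deadline is extended by 363 days to May 1, 2017.
The period was tolled for 243 days by the automatic bankruptcy stay (June 25, 2014 to February 23, 2015), pushing the deadline to December 30, 2017.
Because the written tolling agreement ran from November 6, 2017 to December 27, 2018, the deadline is extended by 416 days to February 19, 2019.
The other events in the timeline have no effect on the limitation period under the stated rules.

February 19, 2019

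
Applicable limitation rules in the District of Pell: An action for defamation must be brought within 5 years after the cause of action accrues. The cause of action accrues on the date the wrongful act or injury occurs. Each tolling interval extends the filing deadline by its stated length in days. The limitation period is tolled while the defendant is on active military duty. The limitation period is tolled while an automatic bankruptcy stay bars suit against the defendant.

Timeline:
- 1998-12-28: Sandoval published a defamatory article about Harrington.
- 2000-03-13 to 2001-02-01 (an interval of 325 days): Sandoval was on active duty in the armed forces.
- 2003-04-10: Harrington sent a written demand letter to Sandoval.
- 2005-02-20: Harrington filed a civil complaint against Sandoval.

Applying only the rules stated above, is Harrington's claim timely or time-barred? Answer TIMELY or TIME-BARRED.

The claim accrued on 1998-12-28, when the wrongful act occurred.
The untolled deadline — 5 years after 1998-12-28 — is 2003-12-28.
The defendant's active military service from 2000-03-13 to 2001-02-01 tolled the period for 325 days, extending the deadline to 2004-11-17.
The other events in the timeline have no effect on the limitation period under the stated rules.
The 2005-02-20 filing falls after the 2004-11-17 deadline; the claim is time-barred.

TIME-BARRED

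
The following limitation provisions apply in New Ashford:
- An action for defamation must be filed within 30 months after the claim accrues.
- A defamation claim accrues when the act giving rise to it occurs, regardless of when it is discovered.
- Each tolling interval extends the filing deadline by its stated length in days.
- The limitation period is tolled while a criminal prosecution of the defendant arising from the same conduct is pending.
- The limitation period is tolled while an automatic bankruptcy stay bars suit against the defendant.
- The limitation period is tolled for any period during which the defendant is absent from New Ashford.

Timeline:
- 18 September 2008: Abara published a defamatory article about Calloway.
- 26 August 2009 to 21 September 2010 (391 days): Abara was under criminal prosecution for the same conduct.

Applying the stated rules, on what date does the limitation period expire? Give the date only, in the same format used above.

The claim accrued on 18 September 2008, the date of the act.
The untolled deadline — 30 months after 18 September 2008 — is 18 March 2011.
The pending criminal prosecution from 26 August 2009 to 21 September 2010 tolled the period for 391 days, extending the deadline to 12 April 2012.

12 April 2012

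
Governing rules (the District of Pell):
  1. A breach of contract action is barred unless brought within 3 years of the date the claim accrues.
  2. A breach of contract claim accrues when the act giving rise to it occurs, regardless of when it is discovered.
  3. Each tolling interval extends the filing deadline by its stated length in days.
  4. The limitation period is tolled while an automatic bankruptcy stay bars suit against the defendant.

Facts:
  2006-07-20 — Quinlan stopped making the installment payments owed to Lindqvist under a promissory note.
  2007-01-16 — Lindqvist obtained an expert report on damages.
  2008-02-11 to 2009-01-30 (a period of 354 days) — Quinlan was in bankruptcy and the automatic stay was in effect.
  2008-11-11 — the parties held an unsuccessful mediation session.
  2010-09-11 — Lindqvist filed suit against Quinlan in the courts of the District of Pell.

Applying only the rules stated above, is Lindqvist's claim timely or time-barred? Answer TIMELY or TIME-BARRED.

The limitation period began to run on 2006-07-20.
Adding the 3 years base period to 2006-07-20 gives a deadline of 2009-07-20, before any tolling.
The automatic bankruptcy stay from 2008-02-11 to 2009-01-30 tolled the period for 354 days, extending the deadline to 2010-07-09.
None of the other events listed affects the running of the period under the stated rules.
The 2010-09-11 filing falls after the 2010-07-09 deadline; the claim is time-barred.

TIME-BARRED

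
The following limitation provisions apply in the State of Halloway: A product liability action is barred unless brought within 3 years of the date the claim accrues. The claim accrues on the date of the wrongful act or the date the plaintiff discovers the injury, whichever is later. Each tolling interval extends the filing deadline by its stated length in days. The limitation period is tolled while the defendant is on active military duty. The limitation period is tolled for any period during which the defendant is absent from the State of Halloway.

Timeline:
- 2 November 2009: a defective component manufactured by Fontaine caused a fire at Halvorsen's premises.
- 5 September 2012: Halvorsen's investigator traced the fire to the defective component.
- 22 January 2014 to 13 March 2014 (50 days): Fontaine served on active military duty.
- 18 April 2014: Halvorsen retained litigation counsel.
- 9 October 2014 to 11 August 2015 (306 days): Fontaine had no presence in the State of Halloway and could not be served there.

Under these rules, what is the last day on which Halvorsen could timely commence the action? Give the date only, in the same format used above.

The claim accrued on 5 September 2012 — the later of the 2 November 2009 act and the 5 September 2012 discovery.
Adding the 3 years base period to 5 September 2012 gives a deadline of 5 September 2015, before any tolling.
The defendant's active military service from 22 January 2014 to 13 March 2014 tolled the period for 50 days, extending the deadline to 25 October 2015.
The defendant's absence from the jurisdiction from 9 October 2014 to 11 August 2015 tolled the period for 306 days, extending the deadline to 26 August 2016.
The other events in the timeline have no effect on the limitation period under the stated rules.

26 August 2016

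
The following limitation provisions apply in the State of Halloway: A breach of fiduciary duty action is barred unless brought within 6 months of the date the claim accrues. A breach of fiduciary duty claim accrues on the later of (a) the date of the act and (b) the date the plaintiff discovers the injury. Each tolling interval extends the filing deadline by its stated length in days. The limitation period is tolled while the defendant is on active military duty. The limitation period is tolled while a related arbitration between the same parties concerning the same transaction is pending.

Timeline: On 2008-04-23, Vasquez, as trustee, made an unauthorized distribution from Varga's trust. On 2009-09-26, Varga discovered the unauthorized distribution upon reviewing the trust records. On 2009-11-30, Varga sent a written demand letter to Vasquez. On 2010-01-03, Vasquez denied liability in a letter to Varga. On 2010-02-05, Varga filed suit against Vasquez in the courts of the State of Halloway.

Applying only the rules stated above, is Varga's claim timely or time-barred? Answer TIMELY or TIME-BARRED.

The claim accrued on 2009-09-26 — the later of the 2008-04-23 act and the 2009-09-26 discovery.
The untolled deadline — 6 months after 2009-09-26 — is 2010-03-26.
Nothing else in the chronology tolls or restarts the period.
The 2010-02-05 filing precedes the 2010-03-26 deadline; the claim is timely.

TIMELY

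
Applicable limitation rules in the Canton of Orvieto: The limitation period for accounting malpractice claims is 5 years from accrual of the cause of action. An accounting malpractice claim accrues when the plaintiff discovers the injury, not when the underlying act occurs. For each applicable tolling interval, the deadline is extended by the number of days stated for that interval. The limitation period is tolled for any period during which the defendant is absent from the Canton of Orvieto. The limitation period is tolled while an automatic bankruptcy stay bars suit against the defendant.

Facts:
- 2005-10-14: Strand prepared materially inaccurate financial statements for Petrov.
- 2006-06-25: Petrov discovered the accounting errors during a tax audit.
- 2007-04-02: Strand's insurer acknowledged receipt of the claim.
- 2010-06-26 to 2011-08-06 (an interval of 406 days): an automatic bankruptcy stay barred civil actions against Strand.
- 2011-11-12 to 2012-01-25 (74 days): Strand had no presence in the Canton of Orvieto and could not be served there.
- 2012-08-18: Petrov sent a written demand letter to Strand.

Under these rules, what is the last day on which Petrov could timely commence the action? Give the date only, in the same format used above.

2012-10-17

Under the discovery rule, the claim accrued on 2006-06-25, when Petrov discovered the injury — not on the 2005-10-14 date of the underlying act.
Adding the 5 years base period to 2006-06-25 gives a deadline of 2011-06-25, before any tolling.
The automatic bankruptcy stay from 2010-06-26 to 2011-08-06 tolled the period for 406 days, extending the deadline to 2012-08-04.
The period was tolled for 74 days by the defendant's absence from the jurisdiction (2011-11-12 to 2012-01-25), pushing the deadline to 2012-10-17.
The other events in the timeline have no effect on the limitation period under the stated rules.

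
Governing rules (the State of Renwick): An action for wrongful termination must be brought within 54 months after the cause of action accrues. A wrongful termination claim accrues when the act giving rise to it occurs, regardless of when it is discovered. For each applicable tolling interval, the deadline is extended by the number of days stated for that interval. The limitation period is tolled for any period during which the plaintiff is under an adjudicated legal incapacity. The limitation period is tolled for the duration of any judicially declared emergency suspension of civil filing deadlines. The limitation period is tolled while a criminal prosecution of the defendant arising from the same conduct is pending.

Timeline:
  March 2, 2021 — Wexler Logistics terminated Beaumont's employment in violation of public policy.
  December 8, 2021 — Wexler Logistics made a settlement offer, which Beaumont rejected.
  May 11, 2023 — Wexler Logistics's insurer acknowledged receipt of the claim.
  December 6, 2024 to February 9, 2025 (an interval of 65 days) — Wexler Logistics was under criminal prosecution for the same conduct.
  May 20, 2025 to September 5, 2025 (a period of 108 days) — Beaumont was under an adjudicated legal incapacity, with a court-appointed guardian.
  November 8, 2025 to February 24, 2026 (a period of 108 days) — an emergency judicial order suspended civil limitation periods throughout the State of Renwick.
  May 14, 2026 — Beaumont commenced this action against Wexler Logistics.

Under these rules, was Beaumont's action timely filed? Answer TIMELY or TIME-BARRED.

The cause of action accrued on March 2, 2021, the date of the act.
54 months from March 2, 2021 is September 2, 2025.
The pending criminal prosecution from December 6, 2024 to February 9, 2025 tolled the period for 65 days, extending the deadline to November 6, 2025.
The period was tolled for 108 days by the plaintiff's legal incapacity (May 20, 2025 to September 5, 2025), pushing the deadline to February 22, 2026.
The period was tolled for 108 days by the emergency suspension of filing deadlines (November 8, 2025 to February 24, 2026), pushing the deadline to June 10, 2026.
The other events in the timeline have no effect on the limitation period under the stated rules.
Filing on May 14, 2026 beat the June 10, 2026 deadline — the action is timely.

TIMELY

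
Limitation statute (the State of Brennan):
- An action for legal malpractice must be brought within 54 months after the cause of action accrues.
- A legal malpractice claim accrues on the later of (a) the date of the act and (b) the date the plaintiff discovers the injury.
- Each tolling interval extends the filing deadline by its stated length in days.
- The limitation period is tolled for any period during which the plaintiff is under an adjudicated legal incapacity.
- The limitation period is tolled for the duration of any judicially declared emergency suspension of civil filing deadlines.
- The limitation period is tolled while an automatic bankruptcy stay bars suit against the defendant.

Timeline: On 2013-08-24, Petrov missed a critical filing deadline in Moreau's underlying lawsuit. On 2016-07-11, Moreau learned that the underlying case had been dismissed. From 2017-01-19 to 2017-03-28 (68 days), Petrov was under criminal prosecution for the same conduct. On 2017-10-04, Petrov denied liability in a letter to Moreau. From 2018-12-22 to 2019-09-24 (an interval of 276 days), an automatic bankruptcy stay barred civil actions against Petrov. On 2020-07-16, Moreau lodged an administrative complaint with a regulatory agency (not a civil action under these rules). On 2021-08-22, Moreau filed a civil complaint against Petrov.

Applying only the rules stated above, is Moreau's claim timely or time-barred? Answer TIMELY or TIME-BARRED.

Because discovery on 2016-07-11 post-dates the 2013-08-24 act, accrual under the later-of rule falls on 2016-07-11.
Adding the 54 months base period to 2016-07-11 gives a deadline of 2021-01-11, before any tolling.
Because the automatic bankruptcy stay ran from 2018-12-22 to 2019-09-24, the deadline is extended by 276 days to 2021-10-14.
No stated provision tolls the period for a criminal prosecution, so the interval from 2017-01-19 to 2017-03-28 has no effect on the deadline.
The other events in the timeline have no effect on the limitation period under the stated rules.
The 2021-08-22 filing precedes the 2021-10-14 deadline; the claim is timely.

TIMELY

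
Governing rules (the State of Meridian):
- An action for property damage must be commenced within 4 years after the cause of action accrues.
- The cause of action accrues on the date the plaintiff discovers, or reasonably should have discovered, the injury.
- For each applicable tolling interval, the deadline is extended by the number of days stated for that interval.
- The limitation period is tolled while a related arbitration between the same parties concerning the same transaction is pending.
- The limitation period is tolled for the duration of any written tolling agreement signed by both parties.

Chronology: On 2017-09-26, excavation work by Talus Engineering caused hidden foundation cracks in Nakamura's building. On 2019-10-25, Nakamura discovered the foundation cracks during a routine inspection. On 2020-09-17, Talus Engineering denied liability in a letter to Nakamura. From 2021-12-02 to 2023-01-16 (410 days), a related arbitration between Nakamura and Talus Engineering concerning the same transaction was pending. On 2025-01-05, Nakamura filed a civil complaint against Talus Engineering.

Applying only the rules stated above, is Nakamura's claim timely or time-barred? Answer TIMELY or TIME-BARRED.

TIME-BARRED

Accrual is tied to discovery, so the period began on 2019-10-25 rather than on 2017-09-26 when the act occurred.
4 years from 2019-10-25 is 2023-10-25.
Because the pending related arbitration ran from 2021-12-02 to 2023-01-16, the deadline is extended by 410 days to 2024-12-08.
None of the other events listed affects the running of the period under the stated rules.
Nakamura filed on 2025-01-05, after the 2024-12-08 deadline, so the action is time-barred.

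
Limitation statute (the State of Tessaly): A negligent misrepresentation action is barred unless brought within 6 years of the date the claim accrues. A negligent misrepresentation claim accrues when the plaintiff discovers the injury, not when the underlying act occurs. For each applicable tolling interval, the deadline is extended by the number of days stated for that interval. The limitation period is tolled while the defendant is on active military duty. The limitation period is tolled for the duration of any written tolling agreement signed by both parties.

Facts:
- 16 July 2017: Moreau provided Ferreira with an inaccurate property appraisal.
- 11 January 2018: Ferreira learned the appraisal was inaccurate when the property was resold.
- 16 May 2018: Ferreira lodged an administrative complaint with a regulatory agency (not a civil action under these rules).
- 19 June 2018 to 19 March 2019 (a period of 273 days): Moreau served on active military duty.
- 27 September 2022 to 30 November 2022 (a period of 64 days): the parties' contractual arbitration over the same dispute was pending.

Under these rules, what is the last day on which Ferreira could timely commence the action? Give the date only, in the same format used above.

10 October 2024

Under the discovery rule, the claim accrued on 11 January 2018, when Ferreira discovered the injury — not on the 16 July 2017 date of the underlying act.
Adding the 6 years base period to 11 January 2018 gives a deadline of 11 January 2024, before any tolling.
The period was tolled for 273 days by the defendant's active military service (19 June 2018 to 19 March 2019), pushing the deadline to 10 October 2024.
The pending related arbitration from 27 September 2022 to 30 November 2022 does not toll the period, because no stated rule makes a pending arbitration a tolling event.
Nothing else in the chronology tolls or restarts the period.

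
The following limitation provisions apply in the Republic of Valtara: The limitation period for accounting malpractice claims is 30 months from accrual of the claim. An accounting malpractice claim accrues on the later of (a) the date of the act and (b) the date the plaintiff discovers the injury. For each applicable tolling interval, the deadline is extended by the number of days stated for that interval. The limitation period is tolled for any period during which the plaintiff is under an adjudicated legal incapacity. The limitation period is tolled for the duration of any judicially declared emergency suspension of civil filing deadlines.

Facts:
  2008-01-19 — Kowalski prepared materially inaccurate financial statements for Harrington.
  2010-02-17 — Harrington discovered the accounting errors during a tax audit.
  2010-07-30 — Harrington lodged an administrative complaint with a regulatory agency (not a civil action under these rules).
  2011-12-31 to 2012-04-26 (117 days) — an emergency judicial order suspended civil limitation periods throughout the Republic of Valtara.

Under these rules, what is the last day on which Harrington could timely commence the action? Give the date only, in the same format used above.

Because discovery on 2010-02-17 post-dates the 2008-01-19 act, accrual under the later-of rule falls on 2010-02-17.
30 months from 2010-02-17 is 2012-08-17.
Because the emergency suspension of filing deadlines ran from 2011-12-31 to 2012-04-26, the deadline is extended by 117 days to 2012-12-12.
Nothing else in the chronology tolls or restarts the period.

2012-12-12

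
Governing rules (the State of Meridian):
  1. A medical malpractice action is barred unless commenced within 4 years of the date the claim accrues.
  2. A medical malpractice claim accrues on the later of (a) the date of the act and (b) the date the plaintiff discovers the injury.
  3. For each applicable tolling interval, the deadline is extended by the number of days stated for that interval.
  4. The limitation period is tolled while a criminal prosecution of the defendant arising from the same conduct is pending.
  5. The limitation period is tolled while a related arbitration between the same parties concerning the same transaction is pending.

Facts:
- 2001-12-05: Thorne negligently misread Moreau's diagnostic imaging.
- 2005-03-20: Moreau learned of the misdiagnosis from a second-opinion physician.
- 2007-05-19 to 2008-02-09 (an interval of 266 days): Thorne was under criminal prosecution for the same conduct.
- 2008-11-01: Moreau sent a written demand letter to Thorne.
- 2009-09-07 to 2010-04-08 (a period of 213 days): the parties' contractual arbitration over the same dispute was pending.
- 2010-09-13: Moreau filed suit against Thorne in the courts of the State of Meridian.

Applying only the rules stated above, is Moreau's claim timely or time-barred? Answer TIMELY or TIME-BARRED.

TIME-BARRED

Because discovery on 2005-03-20 post-dates the 2001-12-05 act, accrual under the later-of rule falls on 2005-03-20.
Adding the 4 years base period to 2005-03-20 gives a deadline of 2009-03-20, before any tolling.
Because the pending criminal prosecution ran from 2007-05-19 to 2008-02-09, the deadline is extended by 266 days to 2009-12-11.
Because the pending related arbitration ran from 2009-09-07 to 2010-04-08, the deadline is extended by 213 days to 2010-07-12.
None of the other events listed affects the running of the period under the stated rules.
The 2010-09-13 filing falls after the 2010-07-12 deadline; the claim is time-barred.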